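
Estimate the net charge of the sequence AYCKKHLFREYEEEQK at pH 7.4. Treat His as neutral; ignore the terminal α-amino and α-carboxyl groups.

At pH ~7.4 the Lys and Arg side chains are protonated (+1), the Asp and Glu side chains are deprotonated (−1), and with His taken as neutral all other side chains carry no charge.
Positive (K, R): K4, K5, R9, K16 → +4.
Negative (D, E): E10, E12, E13, E14 → −4.
Net charge = (+4) + (−4) = 0.

0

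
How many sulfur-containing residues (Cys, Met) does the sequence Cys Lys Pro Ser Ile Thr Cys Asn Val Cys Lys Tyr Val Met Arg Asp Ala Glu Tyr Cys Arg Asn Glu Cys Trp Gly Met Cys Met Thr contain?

Matching residues: Cys1, Cys7, Cys10, Met14, Cys20, Cys24, Met27, Cys28, Met29.

9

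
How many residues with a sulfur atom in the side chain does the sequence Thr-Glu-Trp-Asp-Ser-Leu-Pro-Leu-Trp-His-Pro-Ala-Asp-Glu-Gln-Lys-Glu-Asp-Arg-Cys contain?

1

Cysteine (C, thiol) and methionine (M, thioether) are the two sulfur-containing amino acids.
Matching residues: Cys20.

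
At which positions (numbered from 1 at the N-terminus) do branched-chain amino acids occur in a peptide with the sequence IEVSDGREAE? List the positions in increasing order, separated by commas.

The BCAAs are Val, Leu, and Ile — aliphatic side chains with a branch point.
Matching residues: I1, V3.

1, 3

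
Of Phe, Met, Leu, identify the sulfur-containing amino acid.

Met

The sulfur-bearing residues are cysteine (–SH) and methionine (–S–CH₃).
Of the listed options, only Met belongs to this group.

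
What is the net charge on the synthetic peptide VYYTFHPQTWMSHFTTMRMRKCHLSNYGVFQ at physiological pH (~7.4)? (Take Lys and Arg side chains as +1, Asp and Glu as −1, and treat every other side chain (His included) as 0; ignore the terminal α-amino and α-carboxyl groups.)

+3

Positive (K, R): R18, R20, K21 → +3.
Negative (D, E): none → −0.
Net charge = (+3) + (−0) = +3.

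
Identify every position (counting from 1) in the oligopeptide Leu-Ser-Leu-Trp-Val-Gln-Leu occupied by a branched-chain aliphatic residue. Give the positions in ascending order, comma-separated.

1, 3, 5, 7

V, L, and I make up the branched-chain aliphatic group.
Matching residues: Leu1, Leu3, Val5, Leu7.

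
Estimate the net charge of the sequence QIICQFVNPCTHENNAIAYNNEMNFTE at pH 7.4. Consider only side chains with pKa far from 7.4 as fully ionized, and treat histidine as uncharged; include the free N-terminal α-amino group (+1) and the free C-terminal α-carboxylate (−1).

-3

At pH ~7.4 the Lys and Arg side chains are protonated (+1), the Asp and Glu side chains are deprotonated (−1), and with His taken as neutral all other side chains carry no charge.
Positive (K, R): none → +0.
Negative (D, E): E13, E22, E27 → −3.
The N-terminus (+1) and C-terminus (−1) cancel.
Net charge = (+0) + (−3) = −3.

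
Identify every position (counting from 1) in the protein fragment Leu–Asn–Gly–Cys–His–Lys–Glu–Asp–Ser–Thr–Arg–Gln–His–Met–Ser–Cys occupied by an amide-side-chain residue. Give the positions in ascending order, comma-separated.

Asparagine (N) and glutamine (Q) have uncharged amide side chains.
Matching residues: Asn2, Gln12.

2, 12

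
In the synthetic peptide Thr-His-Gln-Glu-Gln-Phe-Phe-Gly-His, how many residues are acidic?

1

Aspartate (D) and glutamate (E) have carboxylic-acid side chains and are the acidic amino acids.
Matching residues: Glu4.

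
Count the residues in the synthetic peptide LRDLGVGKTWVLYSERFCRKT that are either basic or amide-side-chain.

5

Basic: H, K, R. Amide-side-chain: N, Q.
Basic residues here: R2, K8, R16, R19, K20 (5).
Amide-side-chain residues here: none (0).
The two groups share no amino acid, so total = 5 + 0 = 5.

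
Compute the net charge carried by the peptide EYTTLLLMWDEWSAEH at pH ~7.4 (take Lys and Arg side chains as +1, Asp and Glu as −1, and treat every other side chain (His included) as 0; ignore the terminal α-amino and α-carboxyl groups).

Positive (K, R): none → +0.
Negative (D, E): E1, D10, E11, E15 → −4.
Net charge = (+0) + (−4) = −4.

-4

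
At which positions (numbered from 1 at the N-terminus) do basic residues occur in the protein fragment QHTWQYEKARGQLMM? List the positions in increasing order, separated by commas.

K, R, and H are the three residues with basic side chains (ε-amine, guanidinium, and imidazole respectively).
Matching residues: H2, K8, R10.

2, 8, 10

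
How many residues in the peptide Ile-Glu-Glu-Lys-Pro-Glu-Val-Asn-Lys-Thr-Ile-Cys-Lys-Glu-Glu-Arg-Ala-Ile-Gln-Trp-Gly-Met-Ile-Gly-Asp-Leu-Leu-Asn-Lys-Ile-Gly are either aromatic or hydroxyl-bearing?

2

Aromatic: F, W, Y. Hydroxyl-bearing: S, T, Y.
Aromatic residues here: Trp20 (1).
Hydroxyl-bearing residues here: Thr10 (1).
(Y belongs to both groups, but none appear in this sequence.) Total = 1 + 1 = 2.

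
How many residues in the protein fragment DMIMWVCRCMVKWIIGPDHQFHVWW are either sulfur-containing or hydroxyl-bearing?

5

Sulfur-containing: C, M. Hydroxyl-bearing: S, T, Y.
Sulfur-containing residues here: M2, M4, C7, C9, M10 (5).
Hydroxyl-bearing residues here: none (0).
The two groups share no amino acid, so total = 5 + 0 = 5.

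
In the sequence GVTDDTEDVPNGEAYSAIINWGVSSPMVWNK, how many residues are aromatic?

3

Phenylalanine (F), tryptophan (W), and tyrosine (Y) have aromatic ring side chains.
Matching residues: Y15, W21, W29.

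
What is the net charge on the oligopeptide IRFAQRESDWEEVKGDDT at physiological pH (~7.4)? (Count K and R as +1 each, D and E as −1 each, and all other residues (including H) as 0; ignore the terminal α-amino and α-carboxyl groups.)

Positive (K, R): R2, R6, K14 → +3.
Negative (D, E): E7, D9, E11, E12, D16, D17 → −6.
Net charge = (+3) + (−6) = −3.

-3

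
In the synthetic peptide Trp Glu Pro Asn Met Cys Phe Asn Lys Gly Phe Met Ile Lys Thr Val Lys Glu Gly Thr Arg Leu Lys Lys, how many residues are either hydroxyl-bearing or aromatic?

5

Hydroxyl-bearing: S, T, Y. Aromatic: F, W, Y.
Hydroxyl-bearing residues here: Thr15, Thr20 (2).
Aromatic residues here: Trp1, Phe7, Phe11 (3).
(Y belongs to both groups, but none appear in this sequence.) Total = 2 + 3 = 5.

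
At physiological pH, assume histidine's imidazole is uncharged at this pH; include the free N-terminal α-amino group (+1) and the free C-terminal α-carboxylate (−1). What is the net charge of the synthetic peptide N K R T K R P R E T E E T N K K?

+4

Near pH 7.4, K and R contribute +1 each, D and E contribute −1 each, and every other side chain (His included, as stated) is uncharged.
Positive (K, R): K2, R3, K5, R6, R8, K15, K16 → +7.
Negative (D, E): E9, E11, E12 → −3.
The N-terminus (+1) and C-terminus (−1) cancel.
Net charge = (+7) + (−3) = +4.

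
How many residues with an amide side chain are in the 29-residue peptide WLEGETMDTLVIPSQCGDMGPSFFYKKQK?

2

Only N (asparagine) and Q (glutamine) carry a side-chain carboxamide.
Matching residues: Q15, Q28.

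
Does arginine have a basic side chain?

Yes

The basic amino acids are Lys (K), Arg (R), and His (H).
Arginine is in this group.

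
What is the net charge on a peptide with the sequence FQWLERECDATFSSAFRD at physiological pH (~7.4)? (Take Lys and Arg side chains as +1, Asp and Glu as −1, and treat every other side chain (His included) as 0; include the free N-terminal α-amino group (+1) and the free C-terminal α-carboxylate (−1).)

Positive (K, R): R6, R17 → +2.
Negative (D, E): E5, E7, D9, D18 → −4.
The N-terminus (+1) and C-terminus (−1) cancel.
Net charge = (+2) + (−4) = −2.

-2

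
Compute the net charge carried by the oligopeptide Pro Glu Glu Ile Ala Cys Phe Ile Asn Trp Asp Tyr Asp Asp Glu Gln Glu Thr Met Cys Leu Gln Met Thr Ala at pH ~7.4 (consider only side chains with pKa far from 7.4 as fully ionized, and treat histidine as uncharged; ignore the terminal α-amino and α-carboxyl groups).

-7

The side chains ionized at physiological pH are Lys/Arg (+1) and Asp/Glu (−1); with His treated as neutral, nothing else contributes.
Positive (K, R): none → +0.
Negative (D, E): Glu2, Glu3, Asp11, Asp13, Asp14, Glu15, Glu17 → −7.
Net charge = (+0) + (−7) = −7.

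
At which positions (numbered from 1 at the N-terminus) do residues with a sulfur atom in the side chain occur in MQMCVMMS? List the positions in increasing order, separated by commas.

Only Cys (C) and Met (M) have a sulfur atom in the side chain.
Matching residues: M1, M3, C4, M6, M7.

1, 3, 4, 6, 7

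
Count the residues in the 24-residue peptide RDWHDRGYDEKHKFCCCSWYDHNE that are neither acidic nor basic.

11

Acidic: D, E. Basic: K, R, H. All other residues are neither.
Matching residues: W3, G7, Y8, F14, C15, C16, C17, S18, W19, Y20, N23.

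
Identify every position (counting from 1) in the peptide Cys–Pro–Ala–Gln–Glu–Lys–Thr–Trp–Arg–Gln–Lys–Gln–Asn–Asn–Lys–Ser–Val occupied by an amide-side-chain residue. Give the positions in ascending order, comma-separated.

The amide-side-chain residues are Asn (N) and Gln (Q).
Matching residues: Gln4, Gln10, Gln12, Asn13, Asn14.

4, 10, 12, 13, 14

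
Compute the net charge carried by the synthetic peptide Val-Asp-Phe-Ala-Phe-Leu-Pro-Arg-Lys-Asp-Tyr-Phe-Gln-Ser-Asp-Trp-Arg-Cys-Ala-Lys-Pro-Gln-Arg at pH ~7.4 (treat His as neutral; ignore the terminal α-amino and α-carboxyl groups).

+2

At pH ~7.4 the Lys and Arg side chains are protonated (+1), the Asp and Glu side chains are deprotonated (−1), and with His taken as neutral all other side chains carry no charge.
Positive (K, R): Arg8, Lys9, Arg17, Lys20, Arg23 → +5.
Negative (D, E): Asp2, Asp10, Asp15 → −3.
Net charge = (+5) + (−3) = +2.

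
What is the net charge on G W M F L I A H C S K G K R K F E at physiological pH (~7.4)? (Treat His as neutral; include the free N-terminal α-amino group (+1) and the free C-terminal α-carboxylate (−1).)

+3

The side chains ionized at physiological pH are Lys/Arg (+1) and Asp/Glu (−1); with His treated as neutral, nothing else contributes.
Positive (K, R): K11, K13, R14, K15 → +4.
Negative (D, E): E17 → −1.
The N-terminus (+1) and C-terminus (−1) cancel.
Net charge = (+4) + (−1) = +3.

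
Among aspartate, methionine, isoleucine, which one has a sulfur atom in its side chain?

Only Cys (C) and Met (M) have a sulfur atom in the side chain.
Of the listed options, only methionine belongs to this group.

methionine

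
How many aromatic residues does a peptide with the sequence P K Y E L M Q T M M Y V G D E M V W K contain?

F, W, and Y each carry an aromatic ring on the side chain.
Matching residues: Y3, Y11, W18.

3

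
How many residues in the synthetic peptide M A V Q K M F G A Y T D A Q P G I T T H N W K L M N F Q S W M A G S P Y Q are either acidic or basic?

Acidic: D, E. Basic: H, K, R.
Acidic residues here: D12 (1).
Basic residues here: K5, H20, K23 (3).
The two groups share no amino acid, so total = 1 + 3 = 4.

4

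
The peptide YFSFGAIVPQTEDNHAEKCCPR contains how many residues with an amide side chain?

Only N (asparagine) and Q (glutamine) carry a side-chain carboxamide.
Matching residues: Q10, N14.

2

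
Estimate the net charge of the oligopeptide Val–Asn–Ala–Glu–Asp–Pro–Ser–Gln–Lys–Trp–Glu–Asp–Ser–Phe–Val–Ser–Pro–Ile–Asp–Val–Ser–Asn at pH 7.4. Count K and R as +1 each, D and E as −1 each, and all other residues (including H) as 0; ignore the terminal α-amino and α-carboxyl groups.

-4

Positive (K, R): Lys9 → +1.
Negative (D, E): Glu4, Asp5, Glu11, Asp12, Asp19 → −5.
Net charge = (+1) + (−5) = −4.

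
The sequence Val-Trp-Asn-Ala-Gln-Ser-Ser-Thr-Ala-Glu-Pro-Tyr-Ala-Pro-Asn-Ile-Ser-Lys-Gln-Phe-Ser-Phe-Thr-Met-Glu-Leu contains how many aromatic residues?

4

The aromatic amino acids are Phe (F, benzyl), Trp (W, indole), and Tyr (Y, phenol).
Matching residues: Trp2, Tyr12, Phe20, Phe22.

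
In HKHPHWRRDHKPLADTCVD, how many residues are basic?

Lysine (K), arginine (R), and histidine (H) have basic, nitrogen-containing side chains.
Matching residues: H1, K2, H3, H5, R7, R8, H10, K11.

8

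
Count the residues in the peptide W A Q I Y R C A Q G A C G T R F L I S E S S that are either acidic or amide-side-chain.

Acidic: D, E. Amide-side-chain: N, Q.
Acidic residues here: E20 (1).
Amide-side-chain residues here: Q3, Q9 (2).
The two groups share no amino acid, so total = 1 + 2 = 3.

3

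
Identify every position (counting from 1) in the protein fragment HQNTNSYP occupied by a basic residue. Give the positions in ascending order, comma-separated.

1

The basic amino acids are Lys (K), Arg (R), and His (H).
Matching residues: H1.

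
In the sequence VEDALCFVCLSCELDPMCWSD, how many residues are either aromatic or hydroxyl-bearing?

4

Aromatic: F, W, Y. Hydroxyl-bearing: S, T, Y.
Aromatic residues here: F7, W19 (2).
Hydroxyl-bearing residues here: S11, S20 (2).
(Y belongs to both groups, but none appear in this sequence.) Total = 2 + 2 = 4.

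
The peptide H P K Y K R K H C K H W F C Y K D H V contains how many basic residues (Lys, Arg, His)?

Matching residues: H1, K3, K5, R6, K7, H8, K10, H11, K16, H18.

10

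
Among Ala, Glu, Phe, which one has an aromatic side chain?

Phe

The aromatic amino acids are Phe (F, benzyl), Trp (W, indole), and Tyr (Y, phenol).
Of the listed options, only Phe belongs to this group.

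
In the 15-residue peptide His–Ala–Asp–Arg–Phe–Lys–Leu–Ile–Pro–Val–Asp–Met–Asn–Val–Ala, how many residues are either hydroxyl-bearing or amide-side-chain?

Hydroxyl-bearing: S, T, Y. Amide-side-chain: N, Q.
Hydroxyl-bearing residues here: none (0).
Amide-side-chain residues here: Asn13 (1).
The two groups share no amino acid, so total = 0 + 1 = 1.

1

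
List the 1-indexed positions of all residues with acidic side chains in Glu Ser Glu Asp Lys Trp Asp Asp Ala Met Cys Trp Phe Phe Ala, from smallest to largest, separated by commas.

1, 3, 4, 7, 8

Aspartate (D) and glutamate (E) have carboxylic-acid side chains and are the acidic amino acids.
Matching residues: Glu1, Glu3, Asp4, Asp7, Asp8.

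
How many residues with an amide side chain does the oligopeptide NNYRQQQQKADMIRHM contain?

6

Asparagine (N) and glutamine (Q) have uncharged amide side chains.
Matching residues: N1, N2, Q5, Q6, Q7, Q8.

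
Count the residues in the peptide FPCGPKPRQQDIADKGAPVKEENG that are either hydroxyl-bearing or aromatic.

Hydroxyl-bearing: S, T, Y. Aromatic: F, W, Y.
Hydroxyl-bearing residues here: none (0).
Aromatic residues here: F1 (1).
(Y belongs to both groups, but none appear in this sequence.) Total = 0 + 1 = 1.

1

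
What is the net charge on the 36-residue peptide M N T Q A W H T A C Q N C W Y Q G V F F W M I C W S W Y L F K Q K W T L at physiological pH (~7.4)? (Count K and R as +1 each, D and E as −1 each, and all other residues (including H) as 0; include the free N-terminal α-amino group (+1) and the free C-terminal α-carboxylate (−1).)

Positive (K, R): K31, K33 → +2.
Negative (D, E): none → −0.
The N-terminus (+1) and C-terminus (−1) cancel.
Net charge = (+2) + (−0) = +2.

+2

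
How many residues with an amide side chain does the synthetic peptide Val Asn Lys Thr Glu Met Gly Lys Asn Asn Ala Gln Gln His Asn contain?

6

Only N (asparagine) and Q (glutamine) carry a side-chain carboxamide.
Matching residues: Asn2, Asn9, Asn10, Gln12, Gln13, Asn15.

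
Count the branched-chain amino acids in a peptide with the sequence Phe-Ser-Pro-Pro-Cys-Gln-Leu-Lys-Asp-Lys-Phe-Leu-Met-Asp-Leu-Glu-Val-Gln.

4

The BCAAs are Val, Leu, and Ile — aliphatic side chains with a branch point.
Matching residues: Leu7, Leu12, Leu15, Val17.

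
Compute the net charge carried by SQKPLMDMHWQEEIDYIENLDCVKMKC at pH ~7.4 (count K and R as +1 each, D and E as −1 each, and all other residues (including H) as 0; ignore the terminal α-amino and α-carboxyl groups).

-3

Positive (K, R): K3, K24, K26 → +3.
Negative (D, E): D7, E12, E13, D15, E18, D21 → −6.
Net charge = (+3) + (−6) = −3.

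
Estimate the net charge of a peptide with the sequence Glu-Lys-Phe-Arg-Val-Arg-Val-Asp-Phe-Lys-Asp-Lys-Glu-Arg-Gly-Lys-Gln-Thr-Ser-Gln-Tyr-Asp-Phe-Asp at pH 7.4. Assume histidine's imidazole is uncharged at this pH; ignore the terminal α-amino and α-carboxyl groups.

Near pH 7.4, K and R contribute +1 each, D and E contribute −1 each, and every other side chain (His included, as stated) is uncharged.
Positive (K, R): Lys2, Arg4, Arg6, Lys10, Lys12, Arg14, Lys16 → +7.
Negative (D, E): Glu1, Asp8, Asp11, Glu13, Asp22, Asp24 → −6.
Net charge = (+7) + (−6) = +1.

+1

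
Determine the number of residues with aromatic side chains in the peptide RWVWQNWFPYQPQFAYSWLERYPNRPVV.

9

Phenylalanine (F), tryptophan (W), and tyrosine (Y) have aromatic ring side chains.
Matching residues: W2, W4, W7, F8, Y10, F14, Y16, W18, Y22.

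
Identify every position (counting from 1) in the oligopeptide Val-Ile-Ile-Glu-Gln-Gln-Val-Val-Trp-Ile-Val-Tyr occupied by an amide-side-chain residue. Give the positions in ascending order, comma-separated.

The amide-side-chain residues are Asn (N) and Gln (Q).
Matching residues: Gln5, Gln6.

5, 6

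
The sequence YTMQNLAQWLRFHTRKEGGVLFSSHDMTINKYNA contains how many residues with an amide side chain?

Only N (asparagine) and Q (glutamine) carry a side-chain carboxamide.
Matching residues: Q4, N5, Q8, N30, N33.

5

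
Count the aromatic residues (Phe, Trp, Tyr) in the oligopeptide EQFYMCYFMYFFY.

Matching residues: F3, Y4, Y7, F8, Y10, F11, F12, Y13.

8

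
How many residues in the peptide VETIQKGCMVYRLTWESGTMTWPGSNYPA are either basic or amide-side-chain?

Basic: H, K, R. Amide-side-chain: N, Q.
Basic residues here: K6, R12 (2).
Amide-side-chain residues here: Q5, N26 (2).
The two groups share no amino acid, so total = 2 + 2 = 4.

4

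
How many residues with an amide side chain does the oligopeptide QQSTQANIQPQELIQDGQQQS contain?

Only N (asparagine) and Q (glutamine) carry a side-chain carboxamide.
Matching residues: Q1, Q2, Q5, N7, Q9, Q11, Q15, Q18, Q19, Q20.

10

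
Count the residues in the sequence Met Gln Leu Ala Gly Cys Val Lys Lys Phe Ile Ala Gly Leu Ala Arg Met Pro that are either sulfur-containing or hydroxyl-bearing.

Sulfur-containing: C, M. Hydroxyl-bearing: S, T, Y.
Sulfur-containing residues here: Met1, Cys6, Met17 (3).
Hydroxyl-bearing residues here: none (0).
The two groups share no amino acid, so total = 3 + 0 = 3.

3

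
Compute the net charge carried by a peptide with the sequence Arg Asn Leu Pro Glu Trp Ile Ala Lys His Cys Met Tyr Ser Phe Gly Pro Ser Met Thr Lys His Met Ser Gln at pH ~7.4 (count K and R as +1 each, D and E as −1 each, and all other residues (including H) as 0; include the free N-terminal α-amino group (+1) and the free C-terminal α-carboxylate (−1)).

Positive (K, R): Arg1, Lys9, Lys21 → +3.
Negative (D, E): Glu5 → −1.
The N-terminus (+1) and C-terminus (−1) cancel.
Net charge = (+3) + (−1) = +2.

+2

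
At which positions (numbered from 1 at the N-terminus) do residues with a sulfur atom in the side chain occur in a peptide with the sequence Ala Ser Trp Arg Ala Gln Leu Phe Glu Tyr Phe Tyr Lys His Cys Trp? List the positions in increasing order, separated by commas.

Cysteine (C, thiol) and methionine (M, thioether) are the two sulfur-containing amino acids.
Matching residues: Cys15.

15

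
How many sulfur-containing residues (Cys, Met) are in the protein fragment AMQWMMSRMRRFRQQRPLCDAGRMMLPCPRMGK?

9

Matching residues: M2, M5, M6, M9, C19, M24, M25, C28, M31.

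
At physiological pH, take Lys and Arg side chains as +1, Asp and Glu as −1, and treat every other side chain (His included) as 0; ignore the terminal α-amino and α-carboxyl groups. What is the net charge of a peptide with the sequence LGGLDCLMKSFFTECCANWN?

-1

Positive (K, R): K9 → +1.
Negative (D, E): D5, E14 → −2.
Net charge = (+1) + (−2) = −1.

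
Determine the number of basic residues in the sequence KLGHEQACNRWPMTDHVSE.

4

The basic amino acids are Lys (K), Arg (R), and His (H).
Matching residues: K1, H4, R10, H16.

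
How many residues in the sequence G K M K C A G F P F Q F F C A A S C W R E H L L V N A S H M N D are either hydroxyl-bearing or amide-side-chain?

5

Hydroxyl-bearing: S, T, Y. Amide-side-chain: N, Q.
Hydroxyl-bearing residues here: S17, S28 (2).
Amide-side-chain residues here: Q11, N26, N31 (3).
The two groups share no amino acid, so total = 2 + 3 = 5.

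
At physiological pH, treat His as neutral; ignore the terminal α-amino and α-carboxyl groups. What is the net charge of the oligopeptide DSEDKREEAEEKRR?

At pH ~7.4 the Lys and Arg side chains are protonated (+1), the Asp and Glu side chains are deprotonated (−1), and with His taken as neutral all other side chains carry no charge.
Positive (K, R): K5, R6, K12, R13, R14 → +5.
Negative (D, E): D1, E3, D4, E7, E8, E10, E11 → −7.
Net charge = (+5) + (−7) = −2.

-2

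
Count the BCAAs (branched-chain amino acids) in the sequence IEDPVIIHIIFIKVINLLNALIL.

Valine (V), leucine (L), and isoleucine (I) are the branched-chain amino acids.
Matching residues: I1, V5, I6, I7, I9, I10, I12, V14, I15, L17, L18, L21, I22, L23.

14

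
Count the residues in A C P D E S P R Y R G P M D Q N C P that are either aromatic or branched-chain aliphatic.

1

Aromatic: F, W, Y. Branched-chain aliphatic: I, L, V.
Aromatic residues here: Y9 (1).
Branched-chain aliphatic residues here: none (0).
The two groups share no amino acid, so total = 1 + 0 = 1.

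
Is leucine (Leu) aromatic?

No

Phenylalanine (F), tryptophan (W), and tyrosine (Y) have aromatic ring side chains.
Leucine is not in this group.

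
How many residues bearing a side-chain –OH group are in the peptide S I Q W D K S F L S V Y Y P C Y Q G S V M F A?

7

The –OH-bearing residues are Ser, Thr (aliphatic alcohols), and Tyr (phenol).
Matching residues: S1, S7, S10, Y12, Y13, Y16, S19.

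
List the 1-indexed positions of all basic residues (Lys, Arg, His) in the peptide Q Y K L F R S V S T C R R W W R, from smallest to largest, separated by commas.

Matching residues: K3, R6, R12, R13, R16.

3, 6, 12, 13, 16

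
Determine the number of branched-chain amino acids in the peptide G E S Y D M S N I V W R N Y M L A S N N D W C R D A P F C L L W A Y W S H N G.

V, L, and I make up the branched-chain aliphatic group.
Matching residues: I9, V10, L16, L30, L31.

5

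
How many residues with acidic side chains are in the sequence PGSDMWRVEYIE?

Aspartate (D) and glutamate (E) have carboxylic-acid side chains and are the acidic amino acids.
Matching residues: D4, E9, E12.

3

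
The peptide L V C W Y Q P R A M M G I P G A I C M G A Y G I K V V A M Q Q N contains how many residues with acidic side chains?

0

Aspartate (D) and glutamate (E) have carboxylic-acid side chains and are the acidic amino acids.
None of the 32 residues belong to this group.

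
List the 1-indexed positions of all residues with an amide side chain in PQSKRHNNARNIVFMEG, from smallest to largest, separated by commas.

2, 7, 8, 11

Asparagine (N) and glutamine (Q) have uncharged amide side chains.
Matching residues: Q2, N7, N8, N11.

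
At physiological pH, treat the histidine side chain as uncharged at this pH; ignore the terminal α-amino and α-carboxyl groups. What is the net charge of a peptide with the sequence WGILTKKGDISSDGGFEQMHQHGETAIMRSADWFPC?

At pH ~7.4 the Lys and Arg side chains are protonated (+1), the Asp and Glu side chains are deprotonated (−1), and with His taken as neutral all other side chains carry no charge.
Positive (K, R): K6, K7, R29 → +3.
Negative (D, E): D9, D13, E17, E24, D32 → −5.
Net charge = (+3) + (−5) = −2.

-2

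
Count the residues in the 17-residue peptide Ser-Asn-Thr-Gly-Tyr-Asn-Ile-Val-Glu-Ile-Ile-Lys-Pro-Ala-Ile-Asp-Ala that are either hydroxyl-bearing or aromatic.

Hydroxyl-bearing: S, T, Y. Aromatic: F, W, Y.
Hydroxyl-bearing residues here: Ser1, Thr3, Tyr5 (3).
Aromatic residues here: Tyr5 (1).
Y is in both groups, so the 1 Y residue must not be double-counted.
Total = 3 + 1 − 1 = 3.

3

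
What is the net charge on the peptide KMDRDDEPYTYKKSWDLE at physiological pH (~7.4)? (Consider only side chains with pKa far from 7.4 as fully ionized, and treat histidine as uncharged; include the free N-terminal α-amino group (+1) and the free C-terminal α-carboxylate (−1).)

-2

Near pH 7.4, K and R contribute +1 each, D and E contribute −1 each, and every other side chain (His included, as stated) is uncharged.
Positive (K, R): K1, R4, K12, K13 → +4.
Negative (D, E): D3, D5, D6, E7, D16, E18 → −6.
The N-terminus (+1) and C-terminus (−1) cancel.
Net charge = (+4) + (−6) = −2.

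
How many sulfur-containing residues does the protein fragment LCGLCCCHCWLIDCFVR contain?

The sulfur-bearing residues are cysteine (–SH) and methionine (–S–CH₃).
Matching residues: C2, C5, C6, C7, C9, C14.

6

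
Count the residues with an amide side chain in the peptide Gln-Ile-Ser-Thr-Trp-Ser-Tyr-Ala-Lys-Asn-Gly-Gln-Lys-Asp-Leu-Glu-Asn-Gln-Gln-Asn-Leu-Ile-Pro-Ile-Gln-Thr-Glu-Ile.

The amide-side-chain residues are Asn (N) and Gln (Q).
Matching residues: Gln1, Asn10, Gln12, Asn17, Gln18, Gln19, Asn20, Gln25.

8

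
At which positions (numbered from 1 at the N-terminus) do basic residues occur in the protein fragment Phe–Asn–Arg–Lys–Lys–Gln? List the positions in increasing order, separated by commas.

3, 4, 5

K, R, and H are the three residues with basic side chains (ε-amine, guanidinium, and imidazole respectively).
Matching residues: Arg3, Lys4, Lys5.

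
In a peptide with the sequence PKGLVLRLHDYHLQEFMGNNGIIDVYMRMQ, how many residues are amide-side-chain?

Asparagine (N) and glutamine (Q) have uncharged amide side chains.
Matching residues: Q14, N19, N20, Q30.

4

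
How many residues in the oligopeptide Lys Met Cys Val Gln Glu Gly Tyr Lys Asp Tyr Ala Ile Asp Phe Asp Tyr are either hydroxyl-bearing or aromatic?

Hydroxyl-bearing: S, T, Y. Aromatic: F, W, Y.
Hydroxyl-bearing residues here: Tyr8, Tyr11, Tyr17 (3).
Aromatic residues here: Tyr8, Tyr11, Phe15, Tyr17 (4).
Y is in both groups, so the 3 Y residues must not be double-counted.
Total = 3 + 4 − 3 = 4.

4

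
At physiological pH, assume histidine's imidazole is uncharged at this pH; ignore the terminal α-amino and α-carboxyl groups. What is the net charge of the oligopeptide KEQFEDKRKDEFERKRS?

The side chains ionized at physiological pH are Lys/Arg (+1) and Asp/Glu (−1); with His treated as neutral, nothing else contributes.
Positive (K, R): K1, K7, R8, K9, R14, K15, R16 → +7.
Negative (D, E): E2, E5, D6, D10, E11, E13 → −6.
Net charge = (+7) + (−6) = +1.

+1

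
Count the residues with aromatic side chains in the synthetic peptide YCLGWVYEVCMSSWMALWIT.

5

F, W, and Y each carry an aromatic ring on the side chain.
Matching residues: Y1, W5, Y7, W14, W18.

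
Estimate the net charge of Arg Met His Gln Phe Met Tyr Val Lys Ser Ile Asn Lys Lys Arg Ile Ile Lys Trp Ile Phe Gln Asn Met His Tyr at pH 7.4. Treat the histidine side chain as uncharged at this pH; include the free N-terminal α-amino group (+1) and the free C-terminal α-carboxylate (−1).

Near pH 7.4, K and R contribute +1 each, D and E contribute −1 each, and every other side chain (His included, as stated) is uncharged.
Positive (K, R): Arg1, Lys9, Lys13, Lys14, Arg15, Lys18 → +6.
Negative (D, E): none → −0.
The N-terminus (+1) and C-terminus (−1) cancel.
Net charge = (+6) + (−0) = +6.

+6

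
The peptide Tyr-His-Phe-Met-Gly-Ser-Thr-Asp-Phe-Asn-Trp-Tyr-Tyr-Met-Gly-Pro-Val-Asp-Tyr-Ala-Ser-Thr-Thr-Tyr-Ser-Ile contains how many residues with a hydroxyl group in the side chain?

The –OH-bearing residues are Ser, Thr (aliphatic alcohols), and Tyr (phenol).
Matching residues: Tyr1, Ser6, Thr7, Tyr12, Tyr13, Tyr19, Ser21, Thr22, Thr23, Tyr24, Ser25.

11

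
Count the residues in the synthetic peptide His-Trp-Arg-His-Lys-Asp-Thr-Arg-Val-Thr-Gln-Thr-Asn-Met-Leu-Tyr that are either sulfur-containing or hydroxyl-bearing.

Sulfur-containing: C, M. Hydroxyl-bearing: S, T, Y.
Sulfur-containing residues here: Met14 (1).
Hydroxyl-bearing residues here: Thr7, Thr10, Thr12, Tyr16 (4).
The two groups share no amino acid, so total = 1 + 4 = 5.

5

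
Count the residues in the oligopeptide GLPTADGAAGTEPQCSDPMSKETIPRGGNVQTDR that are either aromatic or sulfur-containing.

2

Aromatic: F, W, Y. Sulfur-containing: C, M.
Aromatic residues here: none (0).
Sulfur-containing residues here: C15, M19 (2).
The two groups share no amino acid, so total = 0 + 2 = 2.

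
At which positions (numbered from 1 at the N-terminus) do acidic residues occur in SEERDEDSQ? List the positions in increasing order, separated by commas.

Aspartate (D) and glutamate (E) have carboxylic-acid side chains and are the acidic amino acids.
Matching residues: E2, E3, D5, E6, D7.

2, 3, 5, 6, 7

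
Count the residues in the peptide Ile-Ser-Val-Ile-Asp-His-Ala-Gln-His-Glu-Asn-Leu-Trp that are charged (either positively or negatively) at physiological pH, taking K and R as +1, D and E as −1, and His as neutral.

Charged side chains at pH ~7.4: K, R (positive); D, E (negative).
Matching residues: Asp5, Glu10.

2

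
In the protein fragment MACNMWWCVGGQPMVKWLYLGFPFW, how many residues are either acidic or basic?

Acidic: D, E. Basic: H, K, R.
Acidic residues here: none (0).
Basic residues here: K16 (1).
The two groups share no amino acid, so total = 0 + 1 = 1.

1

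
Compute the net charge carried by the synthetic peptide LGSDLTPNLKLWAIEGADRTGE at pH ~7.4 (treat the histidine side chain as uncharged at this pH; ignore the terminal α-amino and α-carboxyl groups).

Near pH 7.4, K and R contribute +1 each, D and E contribute −1 each, and every other side chain (His included, as stated) is uncharged.
Positive (K, R): K10, R19 → +2.
Negative (D, E): D4, E15, D18, E22 → −4.
Net charge = (+2) + (−4) = −2.

-2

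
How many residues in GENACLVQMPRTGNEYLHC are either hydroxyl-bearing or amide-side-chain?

Hydroxyl-bearing: S, T, Y. Amide-side-chain: N, Q.
Hydroxyl-bearing residues here: T12, Y16 (2).
Amide-side-chain residues here: N3, Q8, N14 (3).
The two groups share no amino acid, so total = 2 + 3 = 5.

5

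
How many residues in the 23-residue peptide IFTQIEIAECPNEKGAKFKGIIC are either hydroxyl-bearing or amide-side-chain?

Hydroxyl-bearing: S, T, Y. Amide-side-chain: N, Q.
Hydroxyl-bearing residues here: T3 (1).
Amide-side-chain residues here: Q4, N12 (2).
The two groups share no amino acid, so total = 1 + 2 = 3.

3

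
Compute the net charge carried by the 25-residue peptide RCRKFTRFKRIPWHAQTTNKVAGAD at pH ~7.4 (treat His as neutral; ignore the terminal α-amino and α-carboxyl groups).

At pH ~7.4 the Lys and Arg side chains are protonated (+1), the Asp and Glu side chains are deprotonated (−1), and with His taken as neutral all other side chains carry no charge.
Positive (K, R): R1, R3, K4, R7, K9, R10, K20 → +7.
Negative (D, E): D25 → −1.
Net charge = (+7) + (−1) = +6.

+6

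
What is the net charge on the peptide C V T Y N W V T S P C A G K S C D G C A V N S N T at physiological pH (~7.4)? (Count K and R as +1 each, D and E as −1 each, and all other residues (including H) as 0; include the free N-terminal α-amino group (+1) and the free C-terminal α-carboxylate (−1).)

Positive (K, R): K14 → +1.
Negative (D, E): D17 → −1.
The N-terminus (+1) and C-terminus (−1) cancel.
Net charge = (+1) + (−1) = 0.

0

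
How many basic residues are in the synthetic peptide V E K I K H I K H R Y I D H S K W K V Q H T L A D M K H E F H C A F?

The basic amino acids are Lys (K), Arg (R), and His (H).
Matching residues: K3, K5, H6, K8, H9, R10, H14, K16, K18, H21, K27, H28, H31.

13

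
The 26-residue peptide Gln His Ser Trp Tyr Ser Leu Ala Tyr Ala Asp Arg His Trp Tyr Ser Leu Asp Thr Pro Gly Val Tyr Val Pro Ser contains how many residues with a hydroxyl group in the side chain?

9

S, T, and Y are the three residues with a side-chain hydroxyl.
Matching residues: Ser3, Tyr5, Ser6, Tyr9, Tyr15, Ser16, Thr19, Tyr23, Ser26.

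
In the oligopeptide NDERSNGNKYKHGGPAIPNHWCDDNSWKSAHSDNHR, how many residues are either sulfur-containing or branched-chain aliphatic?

2

Sulfur-containing: C, M. Branched-chain aliphatic: I, L, V.
Sulfur-containing residues here: C22 (1).
Branched-chain aliphatic residues here: I17 (1).
The two groups share no amino acid, so total = 1 + 1 = 2.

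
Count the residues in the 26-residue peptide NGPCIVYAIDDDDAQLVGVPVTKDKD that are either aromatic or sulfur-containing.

Aromatic: F, W, Y. Sulfur-containing: C, M.
Aromatic residues here: Y7 (1).
Sulfur-containing residues here: C4 (1).
The two groups share no amino acid, so total = 1 + 1 = 2.

2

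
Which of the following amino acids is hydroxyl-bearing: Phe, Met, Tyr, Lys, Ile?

S, T, and Y are the three residues with a side-chain hydroxyl.
Of the listed options, only Tyr belongs to this group.

Tyr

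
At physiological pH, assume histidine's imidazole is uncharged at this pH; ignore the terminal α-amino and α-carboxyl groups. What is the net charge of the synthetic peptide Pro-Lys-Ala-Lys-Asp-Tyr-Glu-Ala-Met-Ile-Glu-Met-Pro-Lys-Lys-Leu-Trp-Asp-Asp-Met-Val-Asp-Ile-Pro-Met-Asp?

-3

Near pH 7.4, K and R contribute +1 each, D and E contribute −1 each, and every other side chain (His included, as stated) is uncharged.
Positive (K, R): Lys2, Lys4, Lys14, Lys15 → +4.
Negative (D, E): Asp5, Glu7, Glu11, Asp18, Asp19, Asp22, Asp26 → −7.
Net charge = (+4) + (−7) = −3.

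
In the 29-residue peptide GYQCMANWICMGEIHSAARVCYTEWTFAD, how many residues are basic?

2

K, R, and H are the three residues with basic side chains (ε-amine, guanidinium, and imidazole respectively).
Matching residues: H15, R19.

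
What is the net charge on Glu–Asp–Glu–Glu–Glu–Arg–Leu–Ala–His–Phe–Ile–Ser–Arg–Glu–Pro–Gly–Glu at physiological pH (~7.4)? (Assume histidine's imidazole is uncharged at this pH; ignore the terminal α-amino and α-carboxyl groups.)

Near pH 7.4, K and R contribute +1 each, D and E contribute −1 each, and every other side chain (His included, as stated) is uncharged.
Positive (K, R): Arg6, Arg13 → +2.
Negative (D, E): Glu1, Asp2, Glu3, Glu4, Glu5, Glu14, Glu17 → −7.
Net charge = (+2) + (−7) = −5.

-5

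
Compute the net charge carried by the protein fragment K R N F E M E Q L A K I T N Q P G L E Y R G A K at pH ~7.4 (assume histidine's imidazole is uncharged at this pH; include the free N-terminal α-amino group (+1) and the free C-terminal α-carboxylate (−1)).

+2

The side chains ionized at physiological pH are Lys/Arg (+1) and Asp/Glu (−1); with His treated as neutral, nothing else contributes.
Positive (K, R): K1, R2, K11, R21, K24 → +5.
Negative (D, E): E5, E7, E19 → −3.
The N-terminus (+1) and C-terminus (−1) cancel.
Net charge = (+5) + (−3) = +2.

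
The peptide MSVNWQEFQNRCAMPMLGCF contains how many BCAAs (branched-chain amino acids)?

2

Valine (V), leucine (L), and isoleucine (I) are the branched-chain amino acids.
Matching residues: V3, L17.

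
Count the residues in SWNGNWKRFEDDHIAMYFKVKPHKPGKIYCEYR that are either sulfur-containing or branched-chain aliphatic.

5

Sulfur-containing: C, M. Branched-chain aliphatic: I, L, V.
Sulfur-containing residues here: M16, C30 (2).
Branched-chain aliphatic residues here: I14, V20, I28 (3).
The two groups share no amino acid, so total = 2 + 3 = 5.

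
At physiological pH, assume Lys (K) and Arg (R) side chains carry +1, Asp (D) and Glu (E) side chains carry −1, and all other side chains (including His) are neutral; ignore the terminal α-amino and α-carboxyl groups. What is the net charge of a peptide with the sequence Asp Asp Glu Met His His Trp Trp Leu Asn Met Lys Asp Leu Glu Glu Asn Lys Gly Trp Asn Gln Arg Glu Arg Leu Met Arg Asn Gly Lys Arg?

0

Positive (K, R): Lys12, Lys18, Arg23, Arg25, Arg28, Lys31, Arg32 → +7.
Negative (D, E): Asp1, Asp2, Glu3, Asp13, Glu15, Glu16, Glu24 → −7.
Net charge = (+7) + (−7) = 0.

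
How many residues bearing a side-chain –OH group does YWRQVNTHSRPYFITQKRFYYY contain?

8

Serine (S), threonine (T), and tyrosine (Y) each carry a hydroxyl group on the side chain.
Matching residues: Y1, T7, S9, Y12, T15, Y20, Y21, Y22.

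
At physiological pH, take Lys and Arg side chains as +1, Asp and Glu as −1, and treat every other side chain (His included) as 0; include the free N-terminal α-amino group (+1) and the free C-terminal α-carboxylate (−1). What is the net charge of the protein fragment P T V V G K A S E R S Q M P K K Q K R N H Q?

+5

Positive (K, R): K6, R10, K15, K16, K18, R19 → +6.
Negative (D, E): E9 → −1.
The N-terminus (+1) and C-terminus (−1) cancel.
Net charge = (+6) + (−1) = +5.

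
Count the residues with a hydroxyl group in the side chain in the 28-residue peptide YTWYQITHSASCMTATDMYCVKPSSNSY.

The –OH-bearing residues are Ser, Thr (aliphatic alcohols), and Tyr (phenol).
Matching residues: Y1, T2, Y4, T7, S9, S11, T14, T16, Y19, S24, S25, S27, Y28.

13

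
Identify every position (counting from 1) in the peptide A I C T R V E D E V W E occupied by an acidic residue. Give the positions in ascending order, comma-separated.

7, 8, 9, 12

Only D (aspartate) and E (glutamate) carry a side-chain carboxylic acid.
Matching residues: E7, D8, E9, E12.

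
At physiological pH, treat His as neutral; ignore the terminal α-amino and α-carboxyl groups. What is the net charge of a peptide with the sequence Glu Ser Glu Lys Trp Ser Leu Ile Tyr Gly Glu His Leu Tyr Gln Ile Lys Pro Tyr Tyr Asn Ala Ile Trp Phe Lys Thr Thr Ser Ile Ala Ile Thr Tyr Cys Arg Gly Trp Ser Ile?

Near pH 7.4, K and R contribute +1 each, D and E contribute −1 each, and every other side chain (His included, as stated) is uncharged.
Positive (K, R): Lys4, Lys17, Lys26, Arg36 → +4.
Negative (D, E): Glu1, Glu3, Glu11 → −3.
Net charge = (+4) + (−3) = +1.

+1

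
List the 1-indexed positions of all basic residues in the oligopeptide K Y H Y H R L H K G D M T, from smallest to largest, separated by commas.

1, 3, 5, 6, 8, 9

K, R, and H are the three residues with basic side chains (ε-amine, guanidinium, and imidazole respectively).
Matching residues: K1, H3, H5, R6, H8, K9.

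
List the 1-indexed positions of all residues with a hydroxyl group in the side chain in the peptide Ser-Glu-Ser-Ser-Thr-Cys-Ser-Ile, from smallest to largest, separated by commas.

1, 3, 4, 5, 7

Serine (S), threonine (T), and tyrosine (Y) each carry a hydroxyl group on the side chain.
Matching residues: Ser1, Ser3, Ser4, Thr5, Ser7.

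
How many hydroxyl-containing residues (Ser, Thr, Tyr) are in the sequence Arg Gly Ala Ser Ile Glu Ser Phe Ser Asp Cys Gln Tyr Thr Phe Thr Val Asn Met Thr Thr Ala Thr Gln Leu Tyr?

10

Matching residues: Ser4, Ser7, Ser9, Tyr13, Thr14, Thr16, Thr20, Thr21, Thr23, Tyr26.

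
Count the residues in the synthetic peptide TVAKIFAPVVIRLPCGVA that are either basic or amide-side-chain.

2

Basic: H, K, R. Amide-side-chain: N, Q.
Basic residues here: K4, R12 (2).
Amide-side-chain residues here: none (0).
The two groups share no amino acid, so total = 2 + 0 = 2.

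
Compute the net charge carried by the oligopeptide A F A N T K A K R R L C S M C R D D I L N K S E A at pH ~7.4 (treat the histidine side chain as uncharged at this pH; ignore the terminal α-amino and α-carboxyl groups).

Near pH 7.4, K and R contribute +1 each, D and E contribute −1 each, and every other side chain (His included, as stated) is uncharged.
Positive (K, R): K6, K8, R9, R10, R16, K22 → +6.
Negative (D, E): D17, D18, E24 → −3.
Net charge = (+6) + (−3) = +3.

+3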